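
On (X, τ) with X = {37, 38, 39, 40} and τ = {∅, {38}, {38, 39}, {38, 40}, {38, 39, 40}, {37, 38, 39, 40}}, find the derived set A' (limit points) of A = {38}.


A' = {37, 39, 40}

For each x ∈ X, list the open sets U ∈ τ with x ∈ U, then check whether U ∩ (A ∖ {x}) ≠ ∅ for every such U.
  x = 37: opens ∋ x are {37, 38, 39, 40}; each meets A ∖ {37}, so x IS a limit point.
  x = 38: open {38} ∋ x has {38} ∩ (A ∖ {38}) = ∅, so x is NOT a limit point.
  x = 39: opens ∋ x are {38, 39}, {38, 39, 40}, {37, 38, 39, 40}; each meets A ∖ {39}, so x IS a limit point.
  x = 40: opens ∋ x are {38, 40}, {38, 39, 40}, {37, 38, 39, 40}; each meets A ∖ {40}, so x IS a limit point.
Collecting: A' = {37, 39, 40}.


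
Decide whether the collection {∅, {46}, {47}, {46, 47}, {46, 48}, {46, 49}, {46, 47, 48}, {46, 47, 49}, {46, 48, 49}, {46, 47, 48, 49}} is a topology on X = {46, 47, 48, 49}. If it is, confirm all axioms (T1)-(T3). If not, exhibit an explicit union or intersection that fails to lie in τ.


τ IS a topology on X.

Axiom (T1): ∅ ∈ τ? Yes; X ∈ τ? Yes.
Axiom (T2/T3): check pairwise unions and intersections of members of τ.
All pairwise intersections and unions checked — each lies in τ. Therefore τ satisfies (T1), (T2), (T3): it IS a topology on X.


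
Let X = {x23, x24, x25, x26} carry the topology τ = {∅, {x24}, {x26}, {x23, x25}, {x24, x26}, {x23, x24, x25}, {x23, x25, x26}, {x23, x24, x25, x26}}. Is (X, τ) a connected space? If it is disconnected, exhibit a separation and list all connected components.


(X, τ) is disconnected; components = [{x24}, {x26}, {x23, x25}].

Find clopen sets (U ∈ τ with X ∖ U ∈ τ):
  U = ∅, X ∖ U = {x23, x24, x25, x26} — both open, so U is clopen.
  U = {x24}, X ∖ U = {x23, x25, x26} — both open, so U is clopen.
  U = {x26}, X ∖ U = {x23, x24, x25} — both open, so U is clopen.
  U = {x23, x25}, X ∖ U = {x24, x26} — both open, so U is clopen.
  U = {x24, x26}, X ∖ U = {x23, x25} — both open, so U is clopen.
  U = {x23, x24, x25}, X ∖ U = {x26} — both open, so U is clopen.
  U = {x23, x25, x26}, X ∖ U = {x24} — both open, so U is clopen.
  U = {x23, x24, x25, x26}, X ∖ U = ∅ — both open, so U is clopen.
Nontrivial clopen(s) exist: e.g. {x23, x25}. So (X, τ) is disconnected.
Compute connected components by grouping points that agree on all clopens:
  component: {x24}
  component: {x26}
  component: {x23, x25}


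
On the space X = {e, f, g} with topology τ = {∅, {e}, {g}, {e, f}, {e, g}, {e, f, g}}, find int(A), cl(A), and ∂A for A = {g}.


int(A) = {g}, cl(A) = {g}, ∂A = ∅.

Closed sets in (X, τ) are complements of opens:
  closed(X, τ) = {∅, {f}, {g}, {e, f}, {f, g}, {e, f, g}}.
int(A) = ⋃ {U ∈ τ : U ⊆ A}. Opens contained in A: ∅, {g}.
Taking the union of these: int(A) = {g}.
cl(A) = ⋂ {C closed : A ⊆ C}. Closed sets containing A: {g}, {f, g}, {e, f, g}.
Intersecting these: cl(A) = {g}.
∂A = cl(A) ∖ int(A) = {g} ∖ {g} = ∅.


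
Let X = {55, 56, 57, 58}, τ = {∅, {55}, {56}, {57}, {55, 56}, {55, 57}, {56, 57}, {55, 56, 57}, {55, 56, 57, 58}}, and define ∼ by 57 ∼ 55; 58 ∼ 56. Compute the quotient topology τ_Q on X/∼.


X/∼ = {[55=57], [56=58]}; |τ_Q| = 3.

Equivalence classes: [55=57], [56=58].
Quotient map π: X → X/∼ sends 55 ↦ [55=57], 56 ↦ [56=58], 57 ↦ [55=57], 58 ↦ [56=58].
For each subset V ⊆ X/∼, compute π^{-1}(V) ⊆ X and check whether π^{-1}(V) ∈ τ. V is open in τ_Q iff π^{-1}(V) ∈ τ.
  V = {}: π^{-1}(V) = ∅ ∈ τ ✓.
  V = {[55=57]}: π^{-1}(V) = {55, 57} ∈ τ ✓.
  V = {[56=58]}: π^{-1}(V) = {56, 58} ∉ τ ✗.
  V = {[55=57], [56=58]}: π^{-1}(V) = {55, 56, 57, 58} ∈ τ ✓.
Open sets in the quotient: τ_Q = {{}, {[55=57]}, {[55=57], [56=58]}} (3 elements).


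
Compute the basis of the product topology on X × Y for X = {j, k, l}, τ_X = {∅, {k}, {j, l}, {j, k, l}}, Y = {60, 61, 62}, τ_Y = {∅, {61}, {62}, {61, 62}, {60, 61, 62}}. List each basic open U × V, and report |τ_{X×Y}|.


Basis B = {∅ × ∅, {k} × {61}, {k} × {62}, {j, l} × {61}, {j, l} × {62}, {k} × {61, 62}, {j, k, l} × {61}, {j, k, l} × {62}, {k} × {60, 61, 62}, {j, l} × {61, 62}, {j, l} × {60, 61, 62}, {j, k, l} × {61, 62}, {j, k, l} × {60, 61, 62}}; |τ_{X×Y}| = 25.

Enumerate products U × V with U ∈ τ_X, V ∈ τ_Y (deduplicated):
  ∅ × ∅ = {} (∅)
  {k} × {61} = {(k,61)}
  {k} × {62} = {(k,62)}
  {j, l} × {61} = {(j,61), (l,61)}
  {j, l} × {62} = {(j,62), (l,62)}
  {k} × {61, 62} = {(k,61), (k,62)}
  {j, k, l} × {61} = {(j,61), (k,61), (l,61)}
  {j, k, l} × {62} = {(j,62), (k,62), (l,62)}
  {k} × {60, 61, 62} = {(k,60), (k,61), (k,62)}
  {j, l} × {61, 62} = {(j,61), (j,62), (l,61), (l,62)}
  {j, l} × {60, 61, 62} = {(j,60), (j,61), (j,62), (l,60), (l,61), (l,62)}
  {j, k, l} × {61, 62} = {(j,61), (j,62), (k,61), (k,62), (l,61), (l,62)}
  {j, k, l} × {60, 61, 62} = {(j,60), (j,61), (j,62), (k,60), (k,61), (k,62), (l,60), (l,61), (l,62)}
These 13 distinct sets form the basis B.
Close under arbitrary unions to get τ_{X×Y}; counting gives |τ_{X×Y}| = 25.


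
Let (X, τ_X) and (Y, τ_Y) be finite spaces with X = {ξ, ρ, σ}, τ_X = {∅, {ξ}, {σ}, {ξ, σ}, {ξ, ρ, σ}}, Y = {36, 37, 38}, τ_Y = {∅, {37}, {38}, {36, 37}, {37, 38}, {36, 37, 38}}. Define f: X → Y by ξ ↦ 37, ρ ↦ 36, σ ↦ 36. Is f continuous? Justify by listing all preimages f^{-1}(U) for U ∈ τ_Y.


f IS continuous.

Compute f^{-1}(U) for each U ∈ τ_Y:
  U = ∅: f^{-1}(U) = ∅ ∈ τ_X ✓.
  U = {37}: f^{-1}(U) = {ξ} ∈ τ_X ✓.
  U = {38}: f^{-1}(U) = ∅ ∈ τ_X ✓.
  U = {36, 37}: f^{-1}(U) = {ξ, ρ, σ} ∈ τ_X ✓.
  U = {37, 38}: f^{-1}(U) = {ξ} ∈ τ_X ✓.
  U = {36, 37, 38}: f^{-1}(U) = {ξ, ρ, σ} ∈ τ_X ✓.
Every preimage lies in τ_X, so f IS continuous.


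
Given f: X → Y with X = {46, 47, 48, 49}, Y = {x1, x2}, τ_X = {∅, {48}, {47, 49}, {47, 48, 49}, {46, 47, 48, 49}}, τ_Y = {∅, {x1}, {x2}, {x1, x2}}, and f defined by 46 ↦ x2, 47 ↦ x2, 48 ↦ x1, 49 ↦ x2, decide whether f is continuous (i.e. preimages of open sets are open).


f is NOT continuous.

Compute f^{-1}(U) for each U ∈ τ_Y:
  U = ∅: f^{-1}(U) = ∅ ∈ τ_X ✓.
  U = {x1}: f^{-1}(U) = {48} ∈ τ_X ✓.
  U = {x2}: f^{-1}(U) = {46, 47, 49} ∉ τ_X ✗.
  U = {x1, x2}: f^{-1}(U) = {46, 47, 48, 49} ∈ τ_X ✓.
Found U = {x2} with f^{-1}(U) = {46, 47, 49} not in τ_X. Therefore f is NOT continuous.


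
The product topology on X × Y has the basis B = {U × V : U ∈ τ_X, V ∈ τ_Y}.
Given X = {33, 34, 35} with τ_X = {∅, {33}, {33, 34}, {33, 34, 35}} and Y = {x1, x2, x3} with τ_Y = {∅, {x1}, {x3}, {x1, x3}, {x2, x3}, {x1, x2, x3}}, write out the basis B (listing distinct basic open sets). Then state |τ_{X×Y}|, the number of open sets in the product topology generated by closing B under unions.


Basis B = {∅ × ∅, {33} × {x1}, {33} × {x3}, {33} × {x1, x3}, {33, 34} × {x1}, {33} × {x2, x3}, {33, 34} × {x3}, {33} × {x1, x2, x3}, {33, 34, 35} × {x1}, {33, 34, 35} × {x3}, {33, 34} × {x1, x3}, {33, 34} × {x2, x3}, {33, 34} × {x1, x2, x3}, {33, 34, 35} × {x1, x3}, {33, 34, 35} × {x2, x3}, {33, 34, 35} × {x1, x2, x3}}; |τ_{X×Y}| = 40.

Enumerate products U × V with U ∈ τ_X, V ∈ τ_Y (deduplicated):
  ∅ × ∅ = {} (∅)
  {33} × {x1} = {(33,x1)}
  {33} × {x3} = {(33,x3)}
  {33} × {x1, x3} = {(33,x1), (33,x3)}
  {33, 34} × {x1} = {(33,x1), (34,x1)}
  {33} × {x2, x3} = {(33,x2), (33,x3)}
  {33, 34} × {x3} = {(33,x3), (34,x3)}
  {33} × {x1, x2, x3} = {(33,x1), (33,x2), (33,x3)}
  {33, 34, 35} × {x1} = {(33,x1), (34,x1), (35,x1)}
  {33, 34, 35} × {x3} = {(33,x3), (34,x3), (35,x3)}
  {33, 34} × {x1, x3} = {(33,x1), (33,x3), (34,x1), (34,x3)}
  {33, 34} × {x2, x3} = {(33,x2), (33,x3), (34,x2), (34,x3)}
  {33, 34} × {x1, x2, x3} = {(33,x1), (33,x2), (33,x3), (34,x1), (34,x2), (34,x3)}
  {33, 34, 35} × {x1, x3} = {(33,x1), (33,x3), (34,x1), (34,x3), (35,x1), (35,x3)}
  {33, 34, 35} × {x2, x3} = {(33,x2), (33,x3), (34,x2), (34,x3), (35,x2), (35,x3)}
  {33, 34, 35} × {x1, x2, x3} = {(33,x1), (33,x2), (33,x3), (34,x1), (34,x2), (34,x3), (35,x1), (35,x2), (35,x3)}
These 16 distinct sets form the basis B.
Close under arbitrary unions to get τ_{X×Y}; counting gives |τ_{X×Y}| = 40.


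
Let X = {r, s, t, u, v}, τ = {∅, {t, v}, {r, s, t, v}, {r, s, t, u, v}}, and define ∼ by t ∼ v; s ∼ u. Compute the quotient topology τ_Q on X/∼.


X/∼ = {[r], [s=u], [t=v]}; |τ_Q| = 3.

Equivalence classes: [r], [s=u], [t=v].
Quotient map π: X → X/∼ sends r ↦ [r], s ↦ [s=u], t ↦ [t=v], u ↦ [s=u], v ↦ [t=v].
For each subset V ⊆ X/∼, compute π^{-1}(V) ⊆ X and check whether π^{-1}(V) ∈ τ. V is open in τ_Q iff π^{-1}(V) ∈ τ.
  V = {}: π^{-1}(V) = ∅ ∈ τ ✓.
  V = {[r]}: π^{-1}(V) = {r} ∉ τ ✗.
  V = {[s=u]}: π^{-1}(V) = {s, u} ∉ τ ✗.
  V = {[r], [s=u]}: π^{-1}(V) = {r, s, u} ∉ τ ✗.
  V = {[t=v]}: π^{-1}(V) = {t, v} ∈ τ ✓.
  V = {[r], [t=v]}: π^{-1}(V) = {r, t, v} ∉ τ ✗.
  V = {[s=u], [t=v]}: π^{-1}(V) = {s, t, u, v} ∉ τ ✗.
  V = {[r], [s=u], [t=v]}: π^{-1}(V) = {r, s, t, u, v} ∈ τ ✓.
Open sets in the quotient: τ_Q = {{}, {[t=v]}, {[r], [s=u], [t=v]}} (3 elements).


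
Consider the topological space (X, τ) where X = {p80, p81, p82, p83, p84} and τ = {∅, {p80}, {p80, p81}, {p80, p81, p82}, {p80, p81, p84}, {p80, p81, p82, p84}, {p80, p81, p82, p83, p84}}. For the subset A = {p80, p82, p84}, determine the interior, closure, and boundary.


int(A) = {p80}, cl(A) = {p80, p81, p82, p83, p84}, ∂A = {p81, p82, p83, p84}.

Closed sets in (X, τ) are complements of opens:
  closed(X, τ) = {∅, {p83}, {p82, p83}, {p83, p84}, {p82, p83, p84}, {p81, p82, p83, p84}, {p80, p81, p82, p83, p84}}.
int(A) = ⋃ {U ∈ τ : U ⊆ A}. Opens contained in A: ∅, {p80}.
Taking the union of these: int(A) = {p80}.
cl(A) = ⋂ {C closed : A ⊆ C}. Closed sets containing A: {p80, p81, p82, p83, p84}.
Intersecting these: cl(A) = {p80, p81, p82, p83, p84}.
∂A = cl(A) ∖ int(A) = {p80, p81, p82, p83, p84} ∖ {p80} = {p81, p82, p83, p84}.


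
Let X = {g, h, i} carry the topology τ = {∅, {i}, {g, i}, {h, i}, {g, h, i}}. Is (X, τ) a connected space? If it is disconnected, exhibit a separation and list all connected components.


(X, τ) is connected.

Find clopen sets (U ∈ τ with X ∖ U ∈ τ):
  U = ∅, X ∖ U = {g, h, i} — both open, so U is clopen.
  U = {g, h, i}, X ∖ U = ∅ — both open, so U is clopen.
Only trivial clopens (∅ and X) exist, so (X, τ) is connected.
Compute connected components by grouping points that agree on all clopens:
  component: {g, h, i}


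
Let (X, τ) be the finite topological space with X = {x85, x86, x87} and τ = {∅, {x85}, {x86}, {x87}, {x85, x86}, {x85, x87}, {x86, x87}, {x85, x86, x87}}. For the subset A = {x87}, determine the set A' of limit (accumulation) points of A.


A' = ∅

For each x ∈ X, list the open sets U ∈ τ with x ∈ U, then check whether U ∩ (A ∖ {x}) ≠ ∅ for every such U.
  x = x85: open {x85} ∋ x has {x85} ∩ (A ∖ {x85}) = ∅, so x is NOT a limit point.
  x = x86: open {x86} ∋ x has {x86} ∩ (A ∖ {x86}) = ∅, so x is NOT a limit point.
  x = x87: open {x87} ∋ x has {x87} ∩ (A ∖ {x87}) = ∅, so x is NOT a limit point.
Collecting: A' = ∅.


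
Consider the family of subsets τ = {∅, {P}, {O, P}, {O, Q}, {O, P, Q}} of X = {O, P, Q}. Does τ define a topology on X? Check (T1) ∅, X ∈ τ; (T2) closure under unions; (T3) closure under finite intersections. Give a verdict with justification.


τ is NOT a topology on X.

Axiom (T1): ∅ ∈ τ? Yes; X ∈ τ? Yes.
Axiom (T2/T3): check pairwise unions and intersections of members of τ.
Counterexample for (T3): {O, P} ∩ {O, Q} = {O} ∉ τ. Therefore τ is NOT a topology.


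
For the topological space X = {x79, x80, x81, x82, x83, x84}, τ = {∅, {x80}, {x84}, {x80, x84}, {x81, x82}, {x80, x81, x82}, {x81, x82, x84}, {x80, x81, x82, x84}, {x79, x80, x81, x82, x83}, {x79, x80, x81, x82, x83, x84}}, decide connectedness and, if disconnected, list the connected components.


(X, τ) is disconnected; components = [{x84}, {x79, x80, x81, x82, x83}].

Find clopen sets (U ∈ τ with X ∖ U ∈ τ):
  U = ∅, X ∖ U = {x79, x80, x81, x82, x83, x84} — both open, so U is clopen.
  U = {x84}, X ∖ U = {x79, x80, x81, x82, x83} — both open, so U is clopen.
  U = {x79, x80, x81, x82, x83}, X ∖ U = {x84} — both open, so U is clopen.
  U = {x79, x80, x81, x82, x83, x84}, X ∖ U = ∅ — both open, so U is clopen.
Nontrivial clopen(s) exist: e.g. {x79, x80, x81, x82, x83}. So (X, τ) is disconnected.
Compute connected components by grouping points that agree on all clopens:
  component: {x84}
  component: {x79, x80, x81, x82, x83}


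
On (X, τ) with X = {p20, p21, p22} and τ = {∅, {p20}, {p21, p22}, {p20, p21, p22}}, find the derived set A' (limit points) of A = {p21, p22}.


A' = {p21, p22}

For each x ∈ X, list the open sets U ∈ τ with x ∈ U, then check whether U ∩ (A ∖ {x}) ≠ ∅ for every such U.
  x = p20: open {p20} ∋ x has {p20} ∩ (A ∖ {p20}) = ∅, so x is NOT a limit point.
  x = p21: opens ∋ x are {p21, p22}, {p20, p21, p22}; each meets A ∖ {p21}, so x IS a limit point.
  x = p22: opens ∋ x are {p21, p22}, {p20, p21, p22}; each meets A ∖ {p22}, so x IS a limit point.
Collecting: A' = {p21, p22}.


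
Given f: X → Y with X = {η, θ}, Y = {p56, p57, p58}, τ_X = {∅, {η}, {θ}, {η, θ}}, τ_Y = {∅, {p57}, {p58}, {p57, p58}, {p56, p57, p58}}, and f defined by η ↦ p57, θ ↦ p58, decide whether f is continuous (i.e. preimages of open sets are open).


f IS continuous.

Compute f^{-1}(U) for each U ∈ τ_Y:
  U = ∅: f^{-1}(U) = ∅ ∈ τ_X ✓.
  U = {p57}: f^{-1}(U) = {η} ∈ τ_X ✓.
  U = {p58}: f^{-1}(U) = {θ} ∈ τ_X ✓.
  U = {p57, p58}: f^{-1}(U) = {η, θ} ∈ τ_X ✓.
  U = {p56, p57, p58}: f^{-1}(U) = {η, θ} ∈ τ_X ✓.
Every preimage lies in τ_X, so f IS continuous.


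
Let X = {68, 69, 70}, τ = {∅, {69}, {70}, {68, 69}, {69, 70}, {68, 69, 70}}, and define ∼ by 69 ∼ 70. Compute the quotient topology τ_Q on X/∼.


X/∼ = {[68], [69=70]}; |τ_Q| = 3.

Equivalence classes: [68], [69=70].
Quotient map π: X → X/∼ sends 68 ↦ [68], 69 ↦ [69=70], 70 ↦ [69=70].
For each subset V ⊆ X/∼, compute π^{-1}(V) ⊆ X and check whether π^{-1}(V) ∈ τ. V is open in τ_Q iff π^{-1}(V) ∈ τ.
  V = {}: π^{-1}(V) = ∅ ∈ τ ✓.
  V = {[68]}: π^{-1}(V) = {68} ∉ τ ✗.
  V = {[69=70]}: π^{-1}(V) = {69, 70} ∈ τ ✓.
  V = {[68], [69=70]}: π^{-1}(V) = {68, 69, 70} ∈ τ ✓.
Open sets in the quotient: τ_Q = {{}, {[69=70]}, {[68], [69=70]}} (3 elements).


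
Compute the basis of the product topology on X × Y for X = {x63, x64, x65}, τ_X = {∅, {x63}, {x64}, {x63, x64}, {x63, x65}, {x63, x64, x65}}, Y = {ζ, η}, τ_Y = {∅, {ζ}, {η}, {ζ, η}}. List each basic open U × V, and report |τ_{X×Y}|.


Basis B = {∅ × ∅, {x63} × {ζ}, {x63} × {η}, {x64} × {ζ}, {x64} × {η}, {x63} × {ζ, η}, {x63, x64} × {ζ}, {x63, x65} × {ζ}, {x63, x64} × {η}, {x63, x65} × {η}, {x64} × {ζ, η}, {x63, x64, x65} × {ζ}, {x63, x64, x65} × {η}, {x63, x64} × {ζ, η}, {x63, x65} × {ζ, η}, {x63, x64, x65} × {ζ, η}}; |τ_{X×Y}| = 36.

Enumerate products U × V with U ∈ τ_X, V ∈ τ_Y (deduplicated):
  ∅ × ∅ = {} (∅)
  {x63} × {ζ} = {(x63,ζ)}
  {x63} × {η} = {(x63,η)}
  {x64} × {ζ} = {(x64,ζ)}
  {x64} × {η} = {(x64,η)}
  {x63} × {ζ, η} = {(x63,ζ), (x63,η)}
  {x63, x64} × {ζ} = {(x63,ζ), (x64,ζ)}
  {x63, x65} × {ζ} = {(x63,ζ), (x65,ζ)}
  {x63, x64} × {η} = {(x63,η), (x64,η)}
  {x63, x65} × {η} = {(x63,η), (x65,η)}
  {x64} × {ζ, η} = {(x64,ζ), (x64,η)}
  {x63, x64, x65} × {ζ} = {(x63,ζ), (x64,ζ), (x65,ζ)}
  {x63, x64, x65} × {η} = {(x63,η), (x64,η), (x65,η)}
  {x63, x64} × {ζ, η} = {(x63,ζ), (x63,η), (x64,ζ), (x64,η)}
  {x63, x65} × {ζ, η} = {(x63,ζ), (x63,η), (x65,ζ), (x65,η)}
  {x63, x64, x65} × {ζ, η} = {(x63,ζ), (x63,η), (x64,ζ), (x64,η), (x65,ζ), (x65,η)}
These 16 distinct sets form the basis B.
Close under arbitrary unions to get τ_{X×Y}; counting gives |τ_{X×Y}| = 36.


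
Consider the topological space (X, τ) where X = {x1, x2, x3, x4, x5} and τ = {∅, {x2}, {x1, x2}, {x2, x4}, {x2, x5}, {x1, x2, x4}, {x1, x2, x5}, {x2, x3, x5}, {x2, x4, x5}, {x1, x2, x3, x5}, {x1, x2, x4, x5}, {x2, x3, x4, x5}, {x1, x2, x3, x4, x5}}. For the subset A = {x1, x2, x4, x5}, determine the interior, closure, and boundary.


int(A) = {x1, x2, x4, x5}, cl(A) = {x1, x2, x3, x4, x5}, ∂A = {x3}.

Closed sets in (X, τ) are complements of opens:
  closed(X, τ) = {∅, {x1}, {x3}, {x4}, {x1, x3}, {x1, x4}, {x3, x4}, {x3, x5}, {x1, x3, x4}, {x1, x3, x5}, {x3, x4, x5}, {x1, x3, x4, x5}, {x1, x2, x3, x4, x5}}.
int(A) = ⋃ {U ∈ τ : U ⊆ A}. Opens contained in A: ∅, {x2}, {x1, x2}, {x2, x4}, {x2, x5}, {x1, x2, x4}, {x1, x2, x5}, {x2, x4, x5}, {x1, x2, x4, x5}.
Taking the union of these: int(A) = {x1, x2, x4, x5}.
cl(A) = ⋂ {C closed : A ⊆ C}. Closed sets containing A: {x1, x2, x3, x4, x5}.
Intersecting these: cl(A) = {x1, x2, x3, x4, x5}.
∂A = cl(A) ∖ int(A) = {x1, x2, x3, x4, x5} ∖ {x1, x2, x4, x5} = {x3}.


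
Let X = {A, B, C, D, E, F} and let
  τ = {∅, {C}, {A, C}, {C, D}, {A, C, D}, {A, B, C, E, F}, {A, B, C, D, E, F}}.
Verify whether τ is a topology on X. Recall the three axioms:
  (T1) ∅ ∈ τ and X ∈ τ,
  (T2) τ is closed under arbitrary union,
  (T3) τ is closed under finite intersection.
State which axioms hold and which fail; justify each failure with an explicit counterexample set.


τ IS a topology on X.

Axiom (T1): ∅ ∈ τ? Yes; X ∈ τ? Yes.
Axiom (T2/T3): check pairwise unions and intersections of members of τ.
All pairwise intersections and unions checked — each lies in τ. Therefore τ satisfies (T1), (T2), (T3): it IS a topology on X.


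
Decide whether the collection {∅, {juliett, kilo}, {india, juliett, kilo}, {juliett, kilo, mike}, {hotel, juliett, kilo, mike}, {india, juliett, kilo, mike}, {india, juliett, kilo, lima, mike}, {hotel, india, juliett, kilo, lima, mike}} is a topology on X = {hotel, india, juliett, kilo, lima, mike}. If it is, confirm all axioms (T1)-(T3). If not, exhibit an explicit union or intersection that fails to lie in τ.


τ is NOT a topology on X.

Axiom (T1): ∅ ∈ τ? Yes; X ∈ τ? Yes.
Axiom (T2/T3): check pairwise unions and intersections of members of τ.
Counterexample for (T2): {india, juliett, kilo} ∪ {hotel, juliett, kilo, mike} = {hotel, india, juliett, kilo, mike} ∉ τ. Therefore τ is NOT a topology.


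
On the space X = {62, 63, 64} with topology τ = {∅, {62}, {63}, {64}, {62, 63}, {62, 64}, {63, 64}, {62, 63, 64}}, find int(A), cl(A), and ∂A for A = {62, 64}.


int(A) = {62, 64}, cl(A) = {62, 64}, ∂A = ∅.

Closed sets in (X, τ) are complements of opens:
  closed(X, τ) = {∅, {62}, {63}, {64}, {62, 63}, {62, 64}, {63, 64}, {62, 63, 64}}.
int(A) = ⋃ {U ∈ τ : U ⊆ A}. Opens contained in A: ∅, {62}, {64}, {62, 64}.
Taking the union of these: int(A) = {62, 64}.
cl(A) = ⋂ {C closed : A ⊆ C}. Closed sets containing A: {62, 64}, {62, 63, 64}.
Intersecting these: cl(A) = {62, 64}.
∂A = cl(A) ∖ int(A) = {62, 64} ∖ {62, 64} = ∅.


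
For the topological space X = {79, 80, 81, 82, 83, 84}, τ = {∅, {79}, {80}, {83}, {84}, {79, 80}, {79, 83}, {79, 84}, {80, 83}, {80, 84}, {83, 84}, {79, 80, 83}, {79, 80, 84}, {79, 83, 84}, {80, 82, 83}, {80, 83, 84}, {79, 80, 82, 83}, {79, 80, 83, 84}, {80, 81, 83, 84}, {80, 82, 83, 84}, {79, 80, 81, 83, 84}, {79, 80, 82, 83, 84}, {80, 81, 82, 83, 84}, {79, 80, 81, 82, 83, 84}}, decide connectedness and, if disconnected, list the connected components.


(X, τ) is disconnected; components = [{79}, {80, 81, 82, 83, 84}].

Find clopen sets (U ∈ τ with X ∖ U ∈ τ):
  U = ∅, X ∖ U = {79, 80, 81, 82, 83, 84} — both open, so U is clopen.
  U = {79}, X ∖ U = {80, 81, 82, 83, 84} — both open, so U is clopen.
  U = {80, 81, 82, 83, 84}, X ∖ U = {79} — both open, so U is clopen.
  U = {79, 80, 81, 82, 83, 84}, X ∖ U = ∅ — both open, so U is clopen.
Nontrivial clopen(s) exist: e.g. {79}. So (X, τ) is disconnected.
Compute connected components by grouping points that agree on all clopens:
  component: {79}
  component: {80, 81, 82, 83, 84}


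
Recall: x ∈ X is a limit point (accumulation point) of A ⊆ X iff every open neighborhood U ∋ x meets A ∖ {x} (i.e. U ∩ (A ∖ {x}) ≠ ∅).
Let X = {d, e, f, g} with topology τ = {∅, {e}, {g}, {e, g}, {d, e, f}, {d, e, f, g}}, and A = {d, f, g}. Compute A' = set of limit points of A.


A' = {d, f}

For each x ∈ X, list the open sets U ∈ τ with x ∈ U, then check whether U ∩ (A ∖ {x}) ≠ ∅ for every such U.
  x = d: opens ∋ x are {d, e, f}, {d, e, f, g}; each meets A ∖ {d}, so x IS a limit point.
  x = e: open {e} ∋ x has {e} ∩ (A ∖ {e}) = ∅, so x is NOT a limit point.
  x = f: opens ∋ x are {d, e, f}, {d, e, f, g}; each meets A ∖ {f}, so x IS a limit point.
  x = g: open {g} ∋ x has {g} ∩ (A ∖ {g}) = ∅, so x is NOT a limit point.
Collecting: A' = {d, f}.


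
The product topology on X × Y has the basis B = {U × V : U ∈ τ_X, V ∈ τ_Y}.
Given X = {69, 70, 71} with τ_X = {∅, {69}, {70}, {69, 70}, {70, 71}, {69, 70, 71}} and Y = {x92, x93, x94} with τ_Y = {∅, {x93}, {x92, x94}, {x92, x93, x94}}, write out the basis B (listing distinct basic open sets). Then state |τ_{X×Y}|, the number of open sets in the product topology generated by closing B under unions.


Basis B = {∅ × ∅, {69} × {x93}, {70} × {x93}, {69} × {x92, x94}, {69, 70} × {x93}, {70} × {x92, x94}, {70, 71} × {x93}, {69} × {x92, x93, x94}, {69, 70, 71} × {x93}, {70} × {x92, x93, x94}, {69, 70} × {x92, x94}, {70, 71} × {x92, x94}, {69, 70} × {x92, x93, x94}, {69, 70, 71} × {x92, x94}, {70, 71} × {x92, x93, x94}, {69, 70, 71} × {x92, x93, x94}}; |τ_{X×Y}| = 36.

Enumerate products U × V with U ∈ τ_X, V ∈ τ_Y (deduplicated):
  ∅ × ∅ = {} (∅)
  {69} × {x93} = {(69,x93)}
  {70} × {x93} = {(70,x93)}
  {69} × {x92, x94} = {(69,x92), (69,x94)}
  {69, 70} × {x93} = {(69,x93), (70,x93)}
  {70} × {x92, x94} = {(70,x92), (70,x94)}
  {70, 71} × {x93} = {(70,x93), (71,x93)}
  {69} × {x92, x93, x94} = {(69,x92), (69,x93), (69,x94)}
  {69, 70, 71} × {x93} = {(69,x93), (70,x93), (71,x93)}
  {70} × {x92, x93, x94} = {(70,x92), (70,x93), (70,x94)}
  {69, 70} × {x92, x94} = {(69,x92), (69,x94), (70,x92), (70,x94)}
  {70, 71} × {x92, x94} = {(70,x92), (70,x94), (71,x92), (71,x94)}
  {69, 70} × {x92, x93, x94} = {(69,x92), (69,x93), (69,x94), (70,x92), (70,x93), (70,x94)}
  {69, 70, 71} × {x92, x94} = {(69,x92), (69,x94), (70,x92), (70,x94), (71,x92), (71,x94)}
  {70, 71} × {x92, x93, x94} = {(70,x92), (70,x93), (70,x94), (71,x92), (71,x93), (71,x94)}
  {69, 70, 71} × {x92, x93, x94} = {(69,x92), (69,x93), (69,x94), (70,x92), (70,x93), (70,x94), (71,x92), (71,x93), (71,x94)}
These 16 distinct sets form the basis B.
Close under arbitrary unions to get τ_{X×Y}; counting gives |τ_{X×Y}| = 36.


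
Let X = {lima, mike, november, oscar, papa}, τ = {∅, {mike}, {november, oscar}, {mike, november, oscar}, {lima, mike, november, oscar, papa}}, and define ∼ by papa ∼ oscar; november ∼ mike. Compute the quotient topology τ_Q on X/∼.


X/∼ = {[lima], [mike=november], [oscar=papa]}; |τ_Q| = 2.

Equivalence classes: [lima], [mike=november], [oscar=papa].
Quotient map π: X → X/∼ sends lima ↦ [lima], mike ↦ [mike=november], november ↦ [mike=november], oscar ↦ [oscar=papa], papa ↦ [oscar=papa].
For each subset V ⊆ X/∼, compute π^{-1}(V) ⊆ X and check whether π^{-1}(V) ∈ τ. V is open in τ_Q iff π^{-1}(V) ∈ τ.
  V = {}: π^{-1}(V) = ∅ ∈ τ ✓.
  V = {[lima]}: π^{-1}(V) = {lima} ∉ τ ✗.
  V = {[mike=november]}: π^{-1}(V) = {mike, november} ∉ τ ✗.
  V = {[lima], [mike=november]}: π^{-1}(V) = {lima, mike, november} ∉ τ ✗.
  V = {[oscar=papa]}: π^{-1}(V) = {oscar, papa} ∉ τ ✗.
  V = {[lima], [oscar=papa]}: π^{-1}(V) = {lima, oscar, papa} ∉ τ ✗.
  V = {[mike=november], [oscar=papa]}: π^{-1}(V) = {mike, november, oscar, papa} ∉ τ ✗.
  V = {[lima], [mike=november], [oscar=papa]}: π^{-1}(V) = {lima, mike, november, oscar, papa} ∈ τ ✓.
Open sets in the quotient: τ_Q = {{}, {[lima], [mike=november], [oscar=papa]}} (2 elements).


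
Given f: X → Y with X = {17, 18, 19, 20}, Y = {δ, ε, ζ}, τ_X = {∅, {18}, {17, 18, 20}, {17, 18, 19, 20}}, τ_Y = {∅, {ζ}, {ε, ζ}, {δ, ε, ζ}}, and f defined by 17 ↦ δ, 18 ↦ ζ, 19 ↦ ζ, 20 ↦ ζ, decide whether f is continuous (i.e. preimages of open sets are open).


f is NOT continuous.

Compute f^{-1}(U) for each U ∈ τ_Y:
  U = ∅: f^{-1}(U) = ∅ ∈ τ_X ✓.
  U = {ζ}: f^{-1}(U) = {18, 19, 20} ∉ τ_X ✗.
  U = {ε, ζ}: f^{-1}(U) = {18, 19, 20} ∉ τ_X ✗.
  U = {δ, ε, ζ}: f^{-1}(U) = {17, 18, 19, 20} ∈ τ_X ✓.
Found U = {ζ} with f^{-1}(U) = {18, 19, 20} not in τ_X. Therefore f is NOT continuous.


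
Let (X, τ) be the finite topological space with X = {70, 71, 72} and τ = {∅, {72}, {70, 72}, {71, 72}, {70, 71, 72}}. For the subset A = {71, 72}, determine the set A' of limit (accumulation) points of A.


A' = {70, 71}

For each x ∈ X, list the open sets U ∈ τ with x ∈ U, then check whether U ∩ (A ∖ {x}) ≠ ∅ for every such U.
  x = 70: opens ∋ x are {70, 72}, {70, 71, 72}; each meets A ∖ {70}, so x IS a limit point.
  x = 71: opens ∋ x are {71, 72}, {70, 71, 72}; each meets A ∖ {71}, so x IS a limit point.
  x = 72: open {72} ∋ x has {72} ∩ (A ∖ {72}) = ∅, so x is NOT a limit point.
Collecting: A' = {70, 71}.


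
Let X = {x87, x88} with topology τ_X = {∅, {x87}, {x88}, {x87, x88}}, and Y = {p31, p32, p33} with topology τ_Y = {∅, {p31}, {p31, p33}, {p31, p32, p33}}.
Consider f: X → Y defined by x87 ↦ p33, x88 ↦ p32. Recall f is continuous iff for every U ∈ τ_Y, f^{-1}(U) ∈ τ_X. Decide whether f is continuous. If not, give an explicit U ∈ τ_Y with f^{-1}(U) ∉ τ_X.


f IS continuous.

Compute f^{-1}(U) for each U ∈ τ_Y:
  U = ∅: f^{-1}(U) = ∅ ∈ τ_X ✓.
  U = {p31}: f^{-1}(U) = ∅ ∈ τ_X ✓.
  U = {p31, p33}: f^{-1}(U) = {x87} ∈ τ_X ✓.
  U = {p31, p32, p33}: f^{-1}(U) = {x87, x88} ∈ τ_X ✓.
Every preimage lies in τ_X, so f IS continuous.


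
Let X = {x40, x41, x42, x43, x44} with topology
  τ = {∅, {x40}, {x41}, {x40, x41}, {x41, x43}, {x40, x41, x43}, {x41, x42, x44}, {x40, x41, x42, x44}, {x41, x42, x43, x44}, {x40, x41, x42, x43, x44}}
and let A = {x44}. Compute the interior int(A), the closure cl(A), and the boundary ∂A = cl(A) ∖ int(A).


int(A) = ∅, cl(A) = {x42, x44}, ∂A = {x42, x44}.

Closed sets in (X, τ) are complements of opens:
  closed(X, τ) = {∅, {x40}, {x43}, {x40, x43}, {x42, x44}, {x40, x42, x44}, {x42, x43, x44}, {x40, x42, x43, x44}, {x41, x42, x43, x44}, {x40, x41, x42, x43, x44}}.
int(A) = ⋃ {U ∈ τ : U ⊆ A}. Opens contained in A: ∅.
Taking the union of these: int(A) = ∅.
cl(A) = ⋂ {C closed : A ⊆ C}. Closed sets containing A: {x42, x44}, {x40, x42, x44}, {x42, x43, x44}, {x40, x42, x43, x44}, {x41, x42, x43, x44}, {x40, x41, x42, x43, x44}.
Intersecting these: cl(A) = {x42, x44}.
∂A = cl(A) ∖ int(A) = {x42, x44} ∖ ∅ = {x42, x44}.


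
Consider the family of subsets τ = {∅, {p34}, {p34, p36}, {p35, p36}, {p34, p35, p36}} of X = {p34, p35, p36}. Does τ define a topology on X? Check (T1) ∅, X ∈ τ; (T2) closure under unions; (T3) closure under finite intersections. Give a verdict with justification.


τ is NOT a topology on X.

Axiom (T1): ∅ ∈ τ? Yes; X ∈ τ? Yes.
Axiom (T2/T3): check pairwise unions and intersections of members of τ.
Counterexample for (T3): {p34, p36} ∩ {p35, p36} = {p36} ∉ τ. Therefore τ is NOT a topology.


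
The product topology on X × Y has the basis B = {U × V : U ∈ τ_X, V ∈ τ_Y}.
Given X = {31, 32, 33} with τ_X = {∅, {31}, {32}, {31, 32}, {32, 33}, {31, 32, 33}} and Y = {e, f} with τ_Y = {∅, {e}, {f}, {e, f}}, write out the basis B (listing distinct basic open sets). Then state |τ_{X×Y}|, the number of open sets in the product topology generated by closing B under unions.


Basis B = {∅ × ∅, {31} × {e}, {31} × {f}, {32} × {e}, {32} × {f}, {31} × {e, f}, {31, 32} × {e}, {31, 32} × {f}, {32} × {e, f}, {32, 33} × {e}, {32, 33} × {f}, {31, 32, 33} × {e}, {31, 32, 33} × {f}, {31, 32} × {e, f}, {32, 33} × {e, f}, {31, 32, 33} × {e, f}}; |τ_{X×Y}| = 36.

Enumerate products U × V with U ∈ τ_X, V ∈ τ_Y (deduplicated):
  ∅ × ∅ = {} (∅)
  {31} × {e} = {(31,e)}
  {31} × {f} = {(31,f)}
  {32} × {e} = {(32,e)}
  {32} × {f} = {(32,f)}
  {31} × {e, f} = {(31,e), (31,f)}
  {31, 32} × {e} = {(31,e), (32,e)}
  {31, 32} × {f} = {(31,f), (32,f)}
  {32} × {e, f} = {(32,e), (32,f)}
  {32, 33} × {e} = {(32,e), (33,e)}
  {32, 33} × {f} = {(32,f), (33,f)}
  {31, 32, 33} × {e} = {(31,e), (32,e), (33,e)}
  {31, 32, 33} × {f} = {(31,f), (32,f), (33,f)}
  {31, 32} × {e, f} = {(31,e), (31,f), (32,e), (32,f)}
  {32, 33} × {e, f} = {(32,e), (32,f), (33,e), (33,f)}
  {31, 32, 33} × {e, f} = {(31,e), (31,f), (32,e), (32,f), (33,e), (33,f)}
These 16 distinct sets form the basis B.
Close under arbitrary unions to get τ_{X×Y}; counting gives |τ_{X×Y}| = 36.


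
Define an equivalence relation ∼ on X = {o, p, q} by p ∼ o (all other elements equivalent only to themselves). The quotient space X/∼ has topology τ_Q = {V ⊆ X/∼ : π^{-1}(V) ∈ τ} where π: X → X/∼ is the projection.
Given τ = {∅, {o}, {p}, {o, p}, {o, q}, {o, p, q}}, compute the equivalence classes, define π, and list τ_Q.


X/∼ = {[o=p], [q]}; |τ_Q| = 3.

Equivalence classes: [o=p], [q].
Quotient map π: X → X/∼ sends o ↦ [o=p], p ↦ [o=p], q ↦ [q].
For each subset V ⊆ X/∼, compute π^{-1}(V) ⊆ X and check whether π^{-1}(V) ∈ τ. V is open in τ_Q iff π^{-1}(V) ∈ τ.
  V = {}: π^{-1}(V) = ∅ ∈ τ ✓.
  V = {[o=p]}: π^{-1}(V) = {o, p} ∈ τ ✓.
  V = {[q]}: π^{-1}(V) = {q} ∉ τ ✗.
  V = {[o=p], [q]}: π^{-1}(V) = {o, p, q} ∈ τ ✓.
Open sets in the quotient: τ_Q = {{}, {[o=p]}, {[o=p], [q]}} (3 elements).


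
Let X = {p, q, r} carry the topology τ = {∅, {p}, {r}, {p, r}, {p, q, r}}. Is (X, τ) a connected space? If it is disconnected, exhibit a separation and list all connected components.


(X, τ) is connected.

Find clopen sets (U ∈ τ with X ∖ U ∈ τ):
  U = ∅, X ∖ U = {p, q, r} — both open, so U is clopen.
  U = {p, q, r}, X ∖ U = ∅ — both open, so U is clopen.
Only trivial clopens (∅ and X) exist, so (X, τ) is connected.
Compute connected components by grouping points that agree on all clopens:
  component: {p, q, r}


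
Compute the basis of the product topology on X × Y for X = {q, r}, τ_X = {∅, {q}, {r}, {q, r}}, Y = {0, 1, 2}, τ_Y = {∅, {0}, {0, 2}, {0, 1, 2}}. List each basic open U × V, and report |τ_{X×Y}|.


Basis B = {∅ × ∅, {q} × {0}, {r} × {0}, {q} × {0, 2}, {q, r} × {0}, {r} × {0, 2}, {q} × {0, 1, 2}, {r} × {0, 1, 2}, {q, r} × {0, 2}, {q, r} × {0, 1, 2}}; |τ_{X×Y}| = 16.

Enumerate products U × V with U ∈ τ_X, V ∈ τ_Y (deduplicated):
  ∅ × ∅ = {} (∅)
  {q} × {0} = {(q,0)}
  {r} × {0} = {(r,0)}
  {q} × {0, 2} = {(q,0), (q,2)}
  {q, r} × {0} = {(q,0), (r,0)}
  {r} × {0, 2} = {(r,0), (r,2)}
  {q} × {0, 1, 2} = {(q,0), (q,1), (q,2)}
  {r} × {0, 1, 2} = {(r,0), (r,1), (r,2)}
  {q, r} × {0, 2} = {(q,0), (q,2), (r,0), (r,2)}
  {q, r} × {0, 1, 2} = {(q,0), (q,1), (q,2), (r,0), (r,1), (r,2)}
These 10 distinct sets form the basis B.
Close under arbitrary unions to get τ_{X×Y}; counting gives |τ_{X×Y}| = 16.


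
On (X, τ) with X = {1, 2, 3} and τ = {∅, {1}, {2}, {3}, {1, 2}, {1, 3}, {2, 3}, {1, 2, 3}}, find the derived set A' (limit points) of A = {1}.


A' = ∅

For each x ∈ X, list the open sets U ∈ τ with x ∈ U, then check whether U ∩ (A ∖ {x}) ≠ ∅ for every such U.
  x = 1: open {1} ∋ x has {1} ∩ (A ∖ {1}) = ∅, so x is NOT a limit point.
  x = 2: open {2} ∋ x has {2} ∩ (A ∖ {2}) = ∅, so x is NOT a limit point.
  x = 3: open {3} ∋ x has {3} ∩ (A ∖ {3}) = ∅, so x is NOT a limit point.
Collecting: A' = ∅.


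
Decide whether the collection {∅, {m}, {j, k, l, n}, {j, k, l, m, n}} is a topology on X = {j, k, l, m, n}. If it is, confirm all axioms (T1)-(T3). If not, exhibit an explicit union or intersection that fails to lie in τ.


τ IS a topology on X.

Axiom (T1): ∅ ∈ τ? Yes; X ∈ τ? Yes.
Axiom (T2/T3): check pairwise unions and intersections of members of τ.
All pairwise intersections and unions checked — each lies in τ. Therefore τ satisfies (T1), (T2), (T3): it IS a topology on X.


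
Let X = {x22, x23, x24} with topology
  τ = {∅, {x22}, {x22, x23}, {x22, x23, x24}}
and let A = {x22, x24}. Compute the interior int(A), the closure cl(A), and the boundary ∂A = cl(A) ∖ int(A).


int(A) = {x22}, cl(A) = {x22, x23, x24}, ∂A = {x23, x24}.

Closed sets in (X, τ) are complements of opens:
  closed(X, τ) = {∅, {x24}, {x23, x24}, {x22, x23, x24}}.
int(A) = ⋃ {U ∈ τ : U ⊆ A}. Opens contained in A: ∅, {x22}.
Taking the union of these: int(A) = {x22}.
cl(A) = ⋂ {C closed : A ⊆ C}. Closed sets containing A: {x22, x23, x24}.
Intersecting these: cl(A) = {x22, x23, x24}.
∂A = cl(A) ∖ int(A) = {x22, x23, x24} ∖ {x22} = {x23, x24}.


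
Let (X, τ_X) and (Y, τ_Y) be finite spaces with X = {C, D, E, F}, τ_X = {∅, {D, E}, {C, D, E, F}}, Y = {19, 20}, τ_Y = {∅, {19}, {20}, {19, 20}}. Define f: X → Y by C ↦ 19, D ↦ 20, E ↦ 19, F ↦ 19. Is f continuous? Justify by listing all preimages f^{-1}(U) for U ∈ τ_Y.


f is NOT continuous.

Compute f^{-1}(U) for each U ∈ τ_Y:
  U = ∅: f^{-1}(U) = ∅ ∈ τ_X ✓.
  U = {19}: f^{-1}(U) = {C, E, F} ∉ τ_X ✗.
  U = {20}: f^{-1}(U) = {D} ∉ τ_X ✗.
  U = {19, 20}: f^{-1}(U) = {C, D, E, F} ∈ τ_X ✓.
Found U = {19} with f^{-1}(U) = {C, E, F} not in τ_X. Therefore f is NOT continuous.


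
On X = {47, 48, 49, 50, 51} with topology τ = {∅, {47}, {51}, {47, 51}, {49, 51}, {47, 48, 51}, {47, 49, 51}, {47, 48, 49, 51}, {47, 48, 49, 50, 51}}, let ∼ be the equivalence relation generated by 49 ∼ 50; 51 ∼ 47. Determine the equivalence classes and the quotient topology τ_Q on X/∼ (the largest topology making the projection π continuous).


X/∼ = {[47=51], [48], [49=50]}; |τ_Q| = 4.

Equivalence classes: [47=51], [48], [49=50].
Quotient map π: X → X/∼ sends 47 ↦ [47=51], 48 ↦ [48], 49 ↦ [49=50], 50 ↦ [49=50], 51 ↦ [47=51].
For each subset V ⊆ X/∼, compute π^{-1}(V) ⊆ X and check whether π^{-1}(V) ∈ τ. V is open in τ_Q iff π^{-1}(V) ∈ τ.
  V = {}: π^{-1}(V) = ∅ ∈ τ ✓.
  V = {[47=51]}: π^{-1}(V) = {47, 51} ∈ τ ✓.
  V = {[48]}: π^{-1}(V) = {48} ∉ τ ✗.
  V = {[47=51], [48]}: π^{-1}(V) = {47, 48, 51} ∈ τ ✓.
  V = {[49=50]}: π^{-1}(V) = {49, 50} ∉ τ ✗.
  V = {[47=51], [49=50]}: π^{-1}(V) = {47, 49, 50, 51} ∉ τ ✗.
  V = {[48], [49=50]}: π^{-1}(V) = {48, 49, 50} ∉ τ ✗.
  V = {[47=51], [48], [49=50]}: π^{-1}(V) = {47, 48, 49, 50, 51} ∈ τ ✓.
Open sets in the quotient: τ_Q = {{}, {[47=51]}, {[47=51], [48]}, {[47=51], [48], [49=50]}} (4 elements).


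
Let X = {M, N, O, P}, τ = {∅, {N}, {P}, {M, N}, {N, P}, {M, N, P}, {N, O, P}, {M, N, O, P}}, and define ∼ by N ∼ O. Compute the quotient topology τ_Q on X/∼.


X/∼ = {[M], [N=O], [P]}; |τ_Q| = 4.

Equivalence classes: [M], [N=O], [P].
Quotient map π: X → X/∼ sends M ↦ [M], N ↦ [N=O], O ↦ [N=O], P ↦ [P].
For each subset V ⊆ X/∼, compute π^{-1}(V) ⊆ X and check whether π^{-1}(V) ∈ τ. V is open in τ_Q iff π^{-1}(V) ∈ τ.
  V = {}: π^{-1}(V) = ∅ ∈ τ ✓.
  V = {[M]}: π^{-1}(V) = {M} ∉ τ ✗.
  V = {[N=O]}: π^{-1}(V) = {N, O} ∉ τ ✗.
  V = {[M], [N=O]}: π^{-1}(V) = {M, N, O} ∉ τ ✗.
  V = {[P]}: π^{-1}(V) = {P} ∈ τ ✓.
  V = {[M], [P]}: π^{-1}(V) = {M, P} ∉ τ ✗.
  V = {[N=O], [P]}: π^{-1}(V) = {N, O, P} ∈ τ ✓.
  V = {[M], [N=O], [P]}: π^{-1}(V) = {M, N, O, P} ∈ τ ✓.
Open sets in the quotient: τ_Q = {{}, {[P]}, {[N=O], [P]}, {[M], [N=O], [P]}} (4 elements).


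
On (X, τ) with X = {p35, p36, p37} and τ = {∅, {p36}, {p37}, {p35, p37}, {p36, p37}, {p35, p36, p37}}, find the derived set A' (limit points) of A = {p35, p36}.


A' = ∅

For each x ∈ X, list the open sets U ∈ τ with x ∈ U, then check whether U ∩ (A ∖ {x}) ≠ ∅ for every such U.
  x = p35: open {p35, p37} ∋ x has {p35, p37} ∩ (A ∖ {p35}) = ∅, so x is NOT a limit point.
  x = p36: open {p36} ∋ x has {p36} ∩ (A ∖ {p36}) = ∅, so x is NOT a limit point.
  x = p37: open {p37} ∋ x has {p37} ∩ (A ∖ {p37}) = ∅, so x is NOT a limit point.
Collecting: A' = ∅.


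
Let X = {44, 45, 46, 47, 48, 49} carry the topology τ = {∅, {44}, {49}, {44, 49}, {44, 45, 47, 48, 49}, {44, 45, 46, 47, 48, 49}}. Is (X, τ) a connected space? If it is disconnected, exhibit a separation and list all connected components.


(X, τ) is connected.

Find clopen sets (U ∈ τ with X ∖ U ∈ τ):
  U = ∅, X ∖ U = {44, 45, 46, 47, 48, 49} — both open, so U is clopen.
  U = {44, 45, 46, 47, 48, 49}, X ∖ U = ∅ — both open, so U is clopen.
Only trivial clopens (∅ and X) exist, so (X, τ) is connected.
Compute connected components by grouping points that agree on all clopens:
  component: {44, 45, 46, 47, 48, 49}


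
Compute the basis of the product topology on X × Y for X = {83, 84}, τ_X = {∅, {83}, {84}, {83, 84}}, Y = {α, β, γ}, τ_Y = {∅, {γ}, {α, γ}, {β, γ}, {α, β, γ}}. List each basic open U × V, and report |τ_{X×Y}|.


Basis B = {∅ × ∅, {83} × {γ}, {84} × {γ}, {83} × {α, γ}, {83} × {β, γ}, {83, 84} × {γ}, {84} × {α, γ}, {84} × {β, γ}, {83} × {α, β, γ}, {84} × {α, β, γ}, {83, 84} × {α, γ}, {83, 84} × {β, γ}, {83, 84} × {α, β, γ}}; |τ_{X×Y}| = 25.

Enumerate products U × V with U ∈ τ_X, V ∈ τ_Y (deduplicated):
  ∅ × ∅ = {} (∅)
  {83} × {γ} = {(83,γ)}
  {84} × {γ} = {(84,γ)}
  {83} × {α, γ} = {(83,α), (83,γ)}
  {83} × {β, γ} = {(83,β), (83,γ)}
  {83, 84} × {γ} = {(83,γ), (84,γ)}
  {84} × {α, γ} = {(84,α), (84,γ)}
  {84} × {β, γ} = {(84,β), (84,γ)}
  {83} × {α, β, γ} = {(83,α), (83,β), (83,γ)}
  {84} × {α, β, γ} = {(84,α), (84,β), (84,γ)}
  {83, 84} × {α, γ} = {(83,α), (83,γ), (84,α), (84,γ)}
  {83, 84} × {β, γ} = {(83,β), (83,γ), (84,β), (84,γ)}
  {83, 84} × {α, β, γ} = {(83,α), (83,β), (83,γ), (84,α), (84,β), (84,γ)}
These 13 distinct sets form the basis B.
Close under arbitrary unions to get τ_{X×Y}; counting gives |τ_{X×Y}| = 25.


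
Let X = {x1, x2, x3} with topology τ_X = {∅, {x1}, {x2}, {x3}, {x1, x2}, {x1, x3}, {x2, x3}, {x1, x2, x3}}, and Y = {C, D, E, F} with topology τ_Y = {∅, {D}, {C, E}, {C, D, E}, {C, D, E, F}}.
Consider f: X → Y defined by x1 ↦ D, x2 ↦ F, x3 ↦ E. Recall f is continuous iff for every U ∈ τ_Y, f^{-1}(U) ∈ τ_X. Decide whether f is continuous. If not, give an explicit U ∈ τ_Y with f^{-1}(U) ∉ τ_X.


f IS continuous.

Compute f^{-1}(U) for each U ∈ τ_Y:
  U = ∅: f^{-1}(U) = ∅ ∈ τ_X ✓.
  U = {D}: f^{-1}(U) = {x1} ∈ τ_X ✓.
  U = {C, E}: f^{-1}(U) = {x3} ∈ τ_X ✓.
  U = {C, D, E}: f^{-1}(U) = {x1, x3} ∈ τ_X ✓.
  U = {C, D, E, F}: f^{-1}(U) = {x1, x2, x3} ∈ τ_X ✓.
Every preimage lies in τ_X, so f IS continuous.


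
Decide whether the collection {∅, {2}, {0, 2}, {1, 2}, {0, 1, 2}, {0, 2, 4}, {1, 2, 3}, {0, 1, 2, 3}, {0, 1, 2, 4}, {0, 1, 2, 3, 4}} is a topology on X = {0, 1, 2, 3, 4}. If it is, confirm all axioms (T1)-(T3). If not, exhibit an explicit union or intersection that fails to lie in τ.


τ IS a topology on X.

Axiom (T1): ∅ ∈ τ? Yes; X ∈ τ? Yes.
Axiom (T2/T3): check pairwise unions and intersections of members of τ.
All pairwise intersections and unions checked — each lies in τ. Therefore τ satisfies (T1), (T2), (T3): it IS a topology on X.
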